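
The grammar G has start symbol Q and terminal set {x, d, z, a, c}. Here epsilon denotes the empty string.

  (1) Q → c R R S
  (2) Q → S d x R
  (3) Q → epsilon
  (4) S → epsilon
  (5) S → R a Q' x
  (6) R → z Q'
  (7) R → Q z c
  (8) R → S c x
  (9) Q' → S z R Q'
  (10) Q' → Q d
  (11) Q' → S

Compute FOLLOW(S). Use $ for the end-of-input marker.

{$, a, c, d, x, z}

FIRST(Q): from Q→c R R S we get {c}; from Q→S d x R we get {c, d, z}; from Q→epsilon we get {epsilon}. So FIRST(Q) = {epsilon, c, d, z}.
FIRST(S): from S→epsilon we get {epsilon}; from S→R a Q' x we get {c, d, z}. So FIRST(S) = {epsilon, c, d, z}.
FIRST(R): from R→z Q' we get {z}; from R→Q z c we get {c, d, z}; from R→S c x we get {c, d, z}. So FIRST(R) = {c, d, z}.
FIRST(Q'): from Q'→S z R Q' we get {c, d, z}; from Q'→Q d we get {c, d, z}; from Q'→S we get {epsilon, c, d, z}. So FIRST(Q') = {epsilon, c, d, z}.
FOLLOW(Q) includes $ since Q is the start symbol.
FOLLOW(Q): in R→Q z c, Q is followed by z c with FIRST {z}; in Q'→Q d, Q is followed by d with FIRST {d}. Thus FOLLOW(Q) = {$, d, z}.
FOLLOW(S): in Q→c R R S, the suffix after S is empty, so FOLLOW(S) ⊇ FOLLOW(Q) = {$, d, z}; in Q→S d x R, S is followed by d x R with FIRST {d}; in R→S c x, S is followed by c x with FIRST {c}; in Q'→S z R Q', S is followed by z R Q' with FIRST {z}; in Q'→S, the suffix after S is empty, so FOLLOW(S) ⊇ FOLLOW(Q') = {$, a, c, d, x, z}. Thus FOLLOW(S) = {$, a, c, d, x, z}.
FOLLOW(R): in Q→c R R S (occurrence 1), R is followed by R S with FIRST {c, d, z}; in Q→c R R S (occurrence 2), R is followed by S with FIRST {epsilon, c, d, z}; in Q→c R R S (occurrence 2), the suffix after R is nullable, so FOLLOW(R) ⊇ FOLLOW(Q) = {$, d, z}; in Q→S d x R, the suffix after R is empty, so FOLLOW(R) ⊇ FOLLOW(Q) = {$, d, z}; in S→R a Q' x, R is followed by a Q' x with FIRST {a}; in Q'→S z R Q', R is followed by Q' with FIRST {epsilon, c, d, z}; in Q'→S z R Q', the suffix after R is nullable, so FOLLOW(R) ⊇ FOLLOW(Q') = {$, a, c, d, x, z}. Thus FOLLOW(R) = {$, a, c, d, x, z}.
FOLLOW(Q'): in S→R a Q' x, Q' is followed by x with FIRST {x}; in R→z Q', the suffix after Q' is empty, so FOLLOW(Q') ⊇ FOLLOW(R) = {$, a, c, d, x, z}; in Q'→S z R Q', the suffix after Q' is empty (adds nothing new). Thus FOLLOW(Q') = {$, a, c, d, x, z}.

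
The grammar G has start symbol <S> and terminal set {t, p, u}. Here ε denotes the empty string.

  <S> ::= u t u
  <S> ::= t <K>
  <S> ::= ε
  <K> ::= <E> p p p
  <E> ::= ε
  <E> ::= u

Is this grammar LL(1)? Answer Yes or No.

FIRST(<S>) = {ε, t, u}
FIRST(<K>) = {p, u}
FIRST(<E>) = {ε, u}
FOLLOW(<S>) = {$}
FOLLOW(<K>) = {$}
FOLLOW(<E>) = {p}
Each cell of M receives at most one production.

Yes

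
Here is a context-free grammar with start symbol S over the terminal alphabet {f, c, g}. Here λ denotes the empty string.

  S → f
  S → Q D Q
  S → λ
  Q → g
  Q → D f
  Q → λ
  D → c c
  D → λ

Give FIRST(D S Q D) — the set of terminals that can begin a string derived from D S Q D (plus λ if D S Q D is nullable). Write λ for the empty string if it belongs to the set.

{λ, c, f, g}

FIRST(D): from D→c c we get {c}; from D→λ we get {λ}. So FIRST(D) = {λ, c}.
FIRST(Q): from Q→g we get {g}; from Q→D f we get {c, f}; from Q→λ we get {λ}. So FIRST(Q) = {λ, c, f, g}.
FIRST(S): from S→f we get {f}; from S→Q D Q we get {λ, c, f, g}; from S→λ we get {λ}. So FIRST(S) = {λ, c, f, g}.
FIRST(D S Q D): take FIRST of each symbol in turn, carrying on past any symbol whose FIRST contains λ; result {λ, c, f, g}.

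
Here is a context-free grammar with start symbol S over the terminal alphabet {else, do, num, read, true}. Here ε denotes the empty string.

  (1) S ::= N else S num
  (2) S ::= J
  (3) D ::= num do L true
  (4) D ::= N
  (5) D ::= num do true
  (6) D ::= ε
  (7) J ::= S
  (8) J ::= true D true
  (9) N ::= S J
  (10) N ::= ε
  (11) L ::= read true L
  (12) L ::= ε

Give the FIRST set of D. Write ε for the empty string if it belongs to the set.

FIRST(L): from L::=read true L we get {read}; from L::=ε we get {ε}. So FIRST(L) = {ε, read}.
FIRST(S): from S::=N else S num we get {else, true}; from S::=J we get {else, true}. So FIRST(S) = {else, true}.
FIRST(J): from J::=S we get {else, true}; from J::=true D true we get {true}. So FIRST(J) = {else, true}.
FIRST(N): from N::=S J we get {else, true}; from N::=ε we get {ε}. So FIRST(N) = {ε, else, true}.
FIRST(D): from D::=num do L true we get {num}; from D::=N we get {ε, else, true}; from D::=num do true we get {num}; from D::=ε we get {ε}. So FIRST(D) = {ε, else, num, true}.

{ε, else, num, true}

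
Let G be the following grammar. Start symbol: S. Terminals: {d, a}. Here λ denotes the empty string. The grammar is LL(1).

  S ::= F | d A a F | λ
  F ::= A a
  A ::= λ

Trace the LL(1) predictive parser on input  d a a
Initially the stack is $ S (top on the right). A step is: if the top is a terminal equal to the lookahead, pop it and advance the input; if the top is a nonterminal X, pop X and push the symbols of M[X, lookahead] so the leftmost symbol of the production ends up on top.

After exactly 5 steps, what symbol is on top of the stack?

A

step 1: stack=$ S  input=d a a $  — expand S ::= d A a F
step 2: stack=$ F a A d  input=d a a $  — match d
step 3: stack=$ F a A  input=a a $  — expand A ::= λ
step 4: stack=$ F a  input=a a $  — match a
step 5: stack=$ F  input=a $  — expand F ::= A a
Stack after step 5: $ a A (top = A).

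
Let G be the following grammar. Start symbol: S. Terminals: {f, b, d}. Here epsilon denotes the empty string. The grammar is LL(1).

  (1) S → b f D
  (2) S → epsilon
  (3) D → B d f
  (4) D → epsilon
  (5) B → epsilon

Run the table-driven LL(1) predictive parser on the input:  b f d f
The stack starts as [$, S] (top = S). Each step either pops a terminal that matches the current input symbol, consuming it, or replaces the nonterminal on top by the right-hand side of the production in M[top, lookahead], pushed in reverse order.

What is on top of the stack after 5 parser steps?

d

step 1: stack=$ S  input=b f d f $  — expand S → b f D
step 2: stack=$ D f b  input=b f d f $  — match b
step 3: stack=$ D f  input=f d f $  — match f
step 4: stack=$ D  input=d f $  — expand D → B d f
step 5: stack=$ f d B  input=d f $  — expand B → epsilon
Stack after step 5: $ f d (top = d).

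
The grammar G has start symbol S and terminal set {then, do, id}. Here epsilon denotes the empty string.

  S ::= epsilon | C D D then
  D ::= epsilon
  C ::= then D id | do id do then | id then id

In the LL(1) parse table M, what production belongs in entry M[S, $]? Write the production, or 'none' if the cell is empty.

S ::= epsilon

FIRST(D): from D::=epsilon we get {epsilon}. So FIRST(D) = {epsilon}.
FIRST(C): from C::=then D id we get {then}; from C::=do id do then we get {do}; from C::=id then id we get {id}. So FIRST(C) = {do, id, then}.
FIRST(S): from S::=epsilon we get {epsilon}; from S::=C D D then we get {do, id, then}. So FIRST(S) = {epsilon, do, id, then}.
FOLLOW(S) includes $ since S is the start symbol.
FOLLOW(S): S appears on no right-hand side. Thus FOLLOW(S) = {$}.
For S ::= epsilon: FIRST(epsilon) = {epsilon}, so it goes in M[S, t] for t ∈ {}; since epsilon ∈ FIRST, also for every t ∈ FOLLOW(S) = {$}.
For S ::= C D D then: FIRST(C D D then) = {do, id, then}, so it goes in M[S, t] for t ∈ {do, id, then}.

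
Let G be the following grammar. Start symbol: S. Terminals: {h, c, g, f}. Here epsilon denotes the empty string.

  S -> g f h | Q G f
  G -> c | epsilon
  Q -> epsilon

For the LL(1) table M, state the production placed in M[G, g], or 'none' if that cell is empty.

FIRST(G) = {epsilon, c}
FIRST(Q) = {epsilon}
FIRST(S) = {c, f, g}  (via Q G f)
FOLLOW(S) includes $ since S is the start symbol.
FOLLOW(G): in S->Q G f, G is followed by f with FIRST {f}. Thus FOLLOW(G) = {f}.
For G -> c: FIRST(c) = {c}, so it goes in M[G, t] for t ∈ {c}.
For G -> epsilon: FIRST(epsilon) = {epsilon}, so it goes in M[G, t] for t ∈ {}; since epsilon ∈ FIRST, also for every t ∈ FOLLOW(G) = {f}.
None of these place a production in M[G, g].

none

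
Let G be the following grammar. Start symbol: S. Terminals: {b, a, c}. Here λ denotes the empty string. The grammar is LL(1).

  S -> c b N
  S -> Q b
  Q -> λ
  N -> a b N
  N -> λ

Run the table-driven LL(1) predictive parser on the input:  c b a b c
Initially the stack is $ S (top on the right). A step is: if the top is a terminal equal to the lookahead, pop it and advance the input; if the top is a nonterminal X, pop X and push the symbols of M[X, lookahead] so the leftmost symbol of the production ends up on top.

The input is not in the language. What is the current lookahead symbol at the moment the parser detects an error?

step 1: stack=$ S  input=c b a b c $  — expand S -> c b N
step 2: stack=$ N b c  input=c b a b c $  — match c
step 3: stack=$ N b  input=b a b c $  — match b
step 4: stack=$ N  input=a b c $  — expand N -> a b N
step 5: stack=$ N b a  input=a b c $  — match a
step 6: stack=$ N b  input=b c $  — match b
step 7: stack=$ N  input=c $  — error: M[N, c] is empty

c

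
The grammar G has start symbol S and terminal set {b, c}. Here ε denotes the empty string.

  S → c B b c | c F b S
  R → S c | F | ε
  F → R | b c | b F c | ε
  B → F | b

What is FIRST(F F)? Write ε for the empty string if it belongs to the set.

{ε, b, c}

FIRST(S) = {c}
FIRST(R) = {ε, b, c}  (via S c, F)
FIRST(F) = {ε, b, c}  (via R)
FIRST(B) = {ε, b, c}  (via F)
FIRST(F F): take FIRST of each symbol in turn, carrying on past any symbol whose FIRST contains ε; result {ε, b, c}.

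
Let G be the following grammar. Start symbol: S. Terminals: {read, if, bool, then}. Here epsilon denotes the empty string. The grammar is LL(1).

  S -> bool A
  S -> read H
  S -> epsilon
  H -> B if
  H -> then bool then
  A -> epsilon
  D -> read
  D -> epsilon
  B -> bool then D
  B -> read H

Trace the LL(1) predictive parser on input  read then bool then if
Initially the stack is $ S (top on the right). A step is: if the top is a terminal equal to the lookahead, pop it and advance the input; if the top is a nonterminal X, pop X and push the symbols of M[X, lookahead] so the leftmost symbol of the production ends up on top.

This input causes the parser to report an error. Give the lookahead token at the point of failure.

step 1: stack=$ S  input=read then bool then if $  — expand S -> read H
step 2: stack=$ H read  input=read then bool then if $  — match read
step 3: stack=$ H  input=then bool then if $  — expand H -> then bool then
step 4: stack=$ then bool then  input=then bool then if $  — match then
step 5: stack=$ then bool  input=bool then if $  — match bool
step 6: stack=$ then  input=then if $  — match then
step 7: stack=$  input=if $  — error: stack empty but input remains

if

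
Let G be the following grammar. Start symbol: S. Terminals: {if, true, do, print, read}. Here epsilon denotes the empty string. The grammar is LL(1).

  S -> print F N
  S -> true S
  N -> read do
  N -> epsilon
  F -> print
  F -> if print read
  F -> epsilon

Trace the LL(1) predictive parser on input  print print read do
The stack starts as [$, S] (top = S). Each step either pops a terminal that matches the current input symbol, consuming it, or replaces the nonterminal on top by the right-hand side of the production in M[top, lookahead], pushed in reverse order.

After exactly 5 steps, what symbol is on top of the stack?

read

     Stack        Input                  Action
  1  $ S          print print read do $  expand S -> print F N
  2  $ N F print  print print read do $  match print
  3  $ N F        print read do $        expand F -> print
  4  $ N print    print read do $        match print
  5  $ N          read do $              expand N -> read do
Stack after step 5: $ do read (top = read).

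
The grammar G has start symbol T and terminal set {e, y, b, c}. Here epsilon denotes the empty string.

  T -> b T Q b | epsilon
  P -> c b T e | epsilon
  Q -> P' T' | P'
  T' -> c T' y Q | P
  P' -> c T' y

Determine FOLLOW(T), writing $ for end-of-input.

FIRST(T) = {epsilon, b}
FIRST(P) = {epsilon, c}
FIRST(P') = {c}
FIRST(Q) = {c}  (via P' T', P')
FIRST(T') = {epsilon, c}  (via P)
FOLLOW(T) includes $ since T is the start symbol.
FOLLOW(T): in T->b T Q b, T is followed by Q b with FIRST {c}; in P->c b T e, T is followed by e with FIRST {e}. Thus FOLLOW(T) = {$, c, e}.
FOLLOW(P): in T'->P, the suffix after P is empty, so FOLLOW(P) ⊇ FOLLOW(T') = {b, y}. Thus FOLLOW(P) = {b, y}.
FOLLOW(Q): in T->b T Q b, Q is followed by b with FIRST {b}; in T'->c T' y Q, the suffix after Q is empty, so FOLLOW(Q) ⊇ FOLLOW(T') = {b, y}. Thus FOLLOW(Q) = {b, y}.
FOLLOW(T'): in Q->P' T', the suffix after T' is empty, so FOLLOW(T') ⊇ FOLLOW(Q) = {b, y}; in T'->c T' y Q, T' is followed by y Q with FIRST {y}; in P'->c T' y, T' is followed by y with FIRST {y}. Thus FOLLOW(T') = {b, y}.
FOLLOW(P'): in Q->P' T', P' is followed by T' with FIRST {epsilon, c}; in Q->P' T', the suffix after P' is nullable, so FOLLOW(P') ⊇ FOLLOW(Q) = {b, y}; in Q->P', the suffix after P' is empty, so FOLLOW(P') ⊇ FOLLOW(Q) = {b, y}. Thus FOLLOW(P') = {b, c, y}.

{$, c, e}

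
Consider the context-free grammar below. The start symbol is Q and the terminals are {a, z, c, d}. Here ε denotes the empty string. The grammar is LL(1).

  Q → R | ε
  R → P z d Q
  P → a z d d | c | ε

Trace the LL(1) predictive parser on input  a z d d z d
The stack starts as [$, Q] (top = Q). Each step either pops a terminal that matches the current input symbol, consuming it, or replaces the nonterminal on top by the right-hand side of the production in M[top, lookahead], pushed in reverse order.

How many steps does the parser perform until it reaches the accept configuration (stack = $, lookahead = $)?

10

step 1: stack=$ Q  input=a z d d z d $  — expand Q → R
step 2: stack=$ R  input=a z d d z d $  — expand R → P z d Q
step 3: stack=$ Q d z P  input=a z d d z d $  — expand P → a z d d
step 4: stack=$ Q d z d d z a  input=a z d d z d $  — match a
step 5: stack=$ Q d z d d z  input=z d d z d $  — match z
step 6: stack=$ Q d z d d  input=d d z d $  — match d
step 7: stack=$ Q d z d  input=d z d $  — match d
step 8: stack=$ Q d z  input=z d $  — match z
step 9: stack=$ Q d  input=d $  — match d
step 10: stack=$ Q  input=$  — expand Q → ε
Accept reached after 10 steps.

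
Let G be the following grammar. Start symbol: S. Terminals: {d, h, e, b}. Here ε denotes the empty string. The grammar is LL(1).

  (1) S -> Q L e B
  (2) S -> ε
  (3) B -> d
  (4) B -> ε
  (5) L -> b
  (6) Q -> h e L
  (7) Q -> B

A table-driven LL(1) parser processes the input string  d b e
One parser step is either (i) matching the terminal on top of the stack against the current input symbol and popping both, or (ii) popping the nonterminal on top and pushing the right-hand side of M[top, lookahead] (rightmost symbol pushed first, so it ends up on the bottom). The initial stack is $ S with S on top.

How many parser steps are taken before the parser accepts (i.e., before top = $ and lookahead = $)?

     Stack      Input    Action
  1  $ S        d b e $  expand S -> Q L e B
  2  $ B e L Q  d b e $  expand Q -> B
  3  $ B e L B  d b e $  expand B -> d
  4  $ B e L d  d b e $  match d
  5  $ B e L    b e $    expand L -> b
  6  $ B e b    b e $    match b
  7  $ B e      e $      match e
  8  $ B        $        expand B -> ε
Accept reached after 8 steps.

8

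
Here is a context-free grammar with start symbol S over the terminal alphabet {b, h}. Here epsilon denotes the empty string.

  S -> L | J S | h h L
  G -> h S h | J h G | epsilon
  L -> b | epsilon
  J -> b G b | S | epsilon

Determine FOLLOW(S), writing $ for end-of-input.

FIRST(L) = {epsilon, b}
FIRST(S) = {epsilon, b, h}  (via L, J S)
FIRST(J) = {epsilon, b, h}  (via S)
FIRST(G) = {epsilon, b, h}  (via J h G)
FOLLOW(S) includes $ since S is the start symbol.
FOLLOW(G): in G->J h G, the suffix after G is empty (adds nothing new); in J->b G b, G is followed by b with FIRST {b}. Thus FOLLOW(G) = {b}.
FOLLOW(S): in S->J S, the suffix after S is empty (adds nothing new); in G->h S h, S is followed by h with FIRST {h}; in J->S, the suffix after S is empty, so FOLLOW(S) ⊇ FOLLOW(J) = {$, b, h}. Thus FOLLOW(S) = {$, b, h}.
FOLLOW(L): in S->L, the suffix after L is empty, so FOLLOW(L) ⊇ FOLLOW(S) = {$, b, h}; in S->h h L, the suffix after L is empty, so FOLLOW(L) ⊇ FOLLOW(S) = {$, b, h}. Thus FOLLOW(L) = {$, b, h}.
FOLLOW(J): in S->J S, J is followed by S with FIRST {epsilon, b, h}; in S->J S, the suffix after J is nullable, so FOLLOW(J) ⊇ FOLLOW(S) = {$, b, h}; in G->J h G, J is followed by h G with FIRST {h}. Thus FOLLOW(J) = {$, b, h}.

{$, b, h}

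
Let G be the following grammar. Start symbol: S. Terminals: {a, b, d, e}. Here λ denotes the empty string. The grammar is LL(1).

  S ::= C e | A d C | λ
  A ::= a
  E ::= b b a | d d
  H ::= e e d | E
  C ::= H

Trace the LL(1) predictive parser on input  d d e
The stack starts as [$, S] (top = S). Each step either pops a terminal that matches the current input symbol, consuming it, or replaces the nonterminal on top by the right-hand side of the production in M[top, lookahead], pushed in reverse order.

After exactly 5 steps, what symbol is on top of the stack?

     Stack    Input    Action
  1  $ S      d d e $  expand S ::= C e
  2  $ e C    d d e $  expand C ::= H
  3  $ e H    d d e $  expand H ::= E
  4  $ e E    d d e $  expand E ::= d d
  5  $ e d d  d d e $  match d
Stack after step 5: $ e d (top = d).

d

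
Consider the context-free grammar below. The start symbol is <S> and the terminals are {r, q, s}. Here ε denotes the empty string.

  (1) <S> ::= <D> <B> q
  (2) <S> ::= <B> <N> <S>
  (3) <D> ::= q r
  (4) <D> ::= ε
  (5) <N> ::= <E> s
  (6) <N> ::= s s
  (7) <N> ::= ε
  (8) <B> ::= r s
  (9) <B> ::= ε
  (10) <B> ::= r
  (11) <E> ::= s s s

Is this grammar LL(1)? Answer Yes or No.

No

FIRST(<S>) = {q, r, s}
FIRST(<D>) = {ε, q}
FIRST(<N>) = {ε, s}
FIRST(<B>) = {ε, r}
FIRST(<E>) = {s}
FOLLOW(<S>) = {$}
FOLLOW(<D>) = {q, r}
FOLLOW(<N>) = {q, r, s}
FOLLOW(<B>) = {q, r, s}
FOLLOW(<E>) = {s}
Cell M[<B>, r] receives both <B> ::= r s and <B> ::= ε and <B> ::= r — the grammar is not LL(1).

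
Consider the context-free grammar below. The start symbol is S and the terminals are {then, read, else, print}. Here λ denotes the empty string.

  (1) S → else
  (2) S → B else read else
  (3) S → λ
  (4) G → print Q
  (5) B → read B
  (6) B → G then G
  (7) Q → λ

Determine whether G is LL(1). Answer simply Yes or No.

Yes

FIRST(S) = {λ, else, print, read}
FIRST(G) = {print}
FIRST(B) = {print, read}
FIRST(Q) = {λ}
FOLLOW(S) = {$}
FOLLOW(G) = {else, then}
FOLLOW(B) = {else}
FOLLOW(Q) = {else, then}
Each cell of M receives at most one production.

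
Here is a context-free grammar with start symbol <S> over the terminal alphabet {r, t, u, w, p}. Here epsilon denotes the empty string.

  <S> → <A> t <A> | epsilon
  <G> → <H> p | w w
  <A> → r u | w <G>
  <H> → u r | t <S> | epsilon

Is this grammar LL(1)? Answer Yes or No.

Yes

FIRST(<S>) = {epsilon, r, w}
FIRST(<G>) = {p, t, u, w}
FIRST(<A>) = {r, w}
FIRST(<H>) = {epsilon, t, u}
FOLLOW(<S>) = {$, p}
FOLLOW(<G>) = {$, p, t}
FOLLOW(<A>) = {$, p, t}
FOLLOW(<H>) = {p}
Each cell of M receives at most one production.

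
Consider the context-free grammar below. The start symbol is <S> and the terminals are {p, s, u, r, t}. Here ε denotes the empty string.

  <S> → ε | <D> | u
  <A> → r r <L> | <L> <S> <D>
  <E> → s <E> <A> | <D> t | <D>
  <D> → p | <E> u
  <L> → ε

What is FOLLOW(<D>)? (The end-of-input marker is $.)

{$, p, r, s, t, u}

FIRST(<L>) = {ε}
FIRST(<S>) = {ε, p, s, u}  (via <D>)
FIRST(<A>) = {p, r, s, u}  (via <L> <S> <D>)
FIRST(<E>) = {p, s}  (via <D> t, <D>)
FIRST(<D>) = {p, s}  (via <E> u)
FOLLOW(<S>) includes $ since <S> is the start symbol.
FOLLOW(<S>): in <A>→<L> <S> <D>, <S> is followed by <D> with FIRST {p, s}. Thus FOLLOW(<S>) = {$, p, s}.
FOLLOW(<E>): in <E>→s <E> <A>, <E> is followed by <A> with FIRST {p, r, s, u}; in <D>→<E> u, <E> is followed by u with FIRST {u}. Thus FOLLOW(<E>) = {p, r, s, u}.
FOLLOW(<A>): in <E>→s <E> <A>, the suffix after <A> is empty, so FOLLOW(<A>) ⊇ FOLLOW(<E>) = {p, r, s, u}. Thus FOLLOW(<A>) = {p, r, s, u}.
FOLLOW(<D>): in <S>→<D>, the suffix after <D> is empty, so FOLLOW(<D>) ⊇ FOLLOW(<S>) = {$, p, s}; in <A>→<L> <S> <D>, the suffix after <D> is empty, so FOLLOW(<D>) ⊇ FOLLOW(<A>) = {p, r, s, u}; in <E>→<D> t, <D> is followed by t with FIRST {t}; in <E>→<D>, the suffix after <D> is empty, so FOLLOW(<D>) ⊇ FOLLOW(<E>) = {p, r, s, u}. Thus FOLLOW(<D>) = {$, p, r, s, t, u}.
FOLLOW(<L>): in <A>→r r <L>, the suffix after <L> is empty, so FOLLOW(<L>) ⊇ FOLLOW(<A>) = {p, r, s, u}; in <A>→<L> <S> <D>, <L> is followed by <S> <D> with FIRST {p, s, u}. Thus FOLLOW(<L>) = {p, r, s, u}.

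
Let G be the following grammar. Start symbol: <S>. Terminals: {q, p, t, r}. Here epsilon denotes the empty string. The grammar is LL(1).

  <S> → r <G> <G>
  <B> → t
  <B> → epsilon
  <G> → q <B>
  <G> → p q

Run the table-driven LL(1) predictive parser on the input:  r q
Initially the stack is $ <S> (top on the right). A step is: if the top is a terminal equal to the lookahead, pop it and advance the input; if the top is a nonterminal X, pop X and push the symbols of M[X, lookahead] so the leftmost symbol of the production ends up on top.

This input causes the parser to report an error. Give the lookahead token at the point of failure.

     Stack        Input  Action
  1  $ <S>        r q $  expand <S> → r <G> <G>
  2  $ <G> <G> r  r q $  match r
  3  $ <G> <G>    q $    expand <G> → q <B>
  4  $ <G> <B> q  q $    match q
  5  $ <G> <B>    $      expand <B> → epsilon
  6  $ <G>        $      error: M[<G>, $] is empty

$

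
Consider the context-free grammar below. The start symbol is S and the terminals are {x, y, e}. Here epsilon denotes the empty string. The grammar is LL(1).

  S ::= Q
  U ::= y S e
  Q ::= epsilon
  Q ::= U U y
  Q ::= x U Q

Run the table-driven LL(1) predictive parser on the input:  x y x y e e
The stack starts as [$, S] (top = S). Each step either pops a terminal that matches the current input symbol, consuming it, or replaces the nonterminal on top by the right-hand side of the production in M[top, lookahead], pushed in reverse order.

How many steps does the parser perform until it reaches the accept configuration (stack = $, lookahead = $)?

      Stack          Input          Action
   1  $ S            x y x y e e $  expand S ::= Q
   2  $ Q            x y x y e e $  expand Q ::= x U Q
   3  $ Q U x        x y x y e e $  match x
   4  $ Q U          y x y e e $    expand U ::= y S e
   5  $ Q e S y      y x y e e $    match y
   6  $ Q e S        x y e e $      expand S ::= Q
   7  $ Q e Q        x y e e $      expand Q ::= x U Q
   8  $ Q e Q U x    x y e e $      match x
   9  $ Q e Q U      y e e $        expand U ::= y S e
  10  $ Q e Q e S y  y e e $        match y
  11  $ Q e Q e S    e e $          expand S ::= Q
  12  $ Q e Q e Q    e e $          expand Q ::= epsilon
  13  $ Q e Q e      e e $          match e
  14  $ Q e Q        e $            expand Q ::= epsilon
  15  $ Q e          e $            match e
  16  $ Q            $              expand Q ::= epsilon
Accept reached after 16 steps.

16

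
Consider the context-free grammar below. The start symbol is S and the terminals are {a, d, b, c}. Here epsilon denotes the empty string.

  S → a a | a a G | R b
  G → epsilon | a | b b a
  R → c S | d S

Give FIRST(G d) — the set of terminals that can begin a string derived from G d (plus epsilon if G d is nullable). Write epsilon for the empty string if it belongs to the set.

FIRST(G) = {epsilon, a, b}
FIRST(R) = {c, d}
FIRST(S) = {a, c, d}  (via R b)
FIRST(G d): take FIRST of each symbol in turn, carrying on past any symbol whose FIRST contains epsilon; result {a, b, d}.

{a, b, d}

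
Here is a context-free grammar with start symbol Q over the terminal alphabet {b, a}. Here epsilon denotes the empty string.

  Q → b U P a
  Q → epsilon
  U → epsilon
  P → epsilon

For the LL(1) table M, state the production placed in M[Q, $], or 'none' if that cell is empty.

FIRST(Q): from Q→b U P a we get {b}; from Q→epsilon we get {epsilon}. So FIRST(Q) = {epsilon, b}.
FIRST(U): from U→epsilon we get {epsilon}. So FIRST(U) = {epsilon}.
FIRST(P): from P→epsilon we get {epsilon}. So FIRST(P) = {epsilon}.
FOLLOW(Q) includes $ since Q is the start symbol.
FOLLOW(Q): Q appears on no right-hand side. Thus FOLLOW(Q) = {$}.
For Q → b U P a: FIRST(b U P a) = {b}, so it goes in M[Q, t] for t ∈ {b}.
For Q → epsilon: FIRST(epsilon) = {epsilon}, so it goes in M[Q, t] for t ∈ {}; since epsilon ∈ FIRST, also for every t ∈ FOLLOW(Q) = {$}.

Q → epsilon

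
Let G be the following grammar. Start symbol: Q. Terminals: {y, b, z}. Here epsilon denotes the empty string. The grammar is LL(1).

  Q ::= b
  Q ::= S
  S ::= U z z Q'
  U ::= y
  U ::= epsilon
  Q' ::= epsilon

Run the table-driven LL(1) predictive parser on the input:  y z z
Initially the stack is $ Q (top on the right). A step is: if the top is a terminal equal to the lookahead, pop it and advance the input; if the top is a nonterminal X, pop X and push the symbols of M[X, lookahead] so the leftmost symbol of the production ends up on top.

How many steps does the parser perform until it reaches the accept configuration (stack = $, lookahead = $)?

7

     Stack       Input    Action
  1  $ Q         y z z $  expand Q ::= S
  2  $ S         y z z $  expand S ::= U z z Q'
  3  $ Q' z z U  y z z $  expand U ::= y
  4  $ Q' z z y  y z z $  match y
  5  $ Q' z z    z z $    match z
  6  $ Q' z      z $      match z
  7  $ Q'        $        expand Q' ::= epsilon
Accept reached after 7 steps.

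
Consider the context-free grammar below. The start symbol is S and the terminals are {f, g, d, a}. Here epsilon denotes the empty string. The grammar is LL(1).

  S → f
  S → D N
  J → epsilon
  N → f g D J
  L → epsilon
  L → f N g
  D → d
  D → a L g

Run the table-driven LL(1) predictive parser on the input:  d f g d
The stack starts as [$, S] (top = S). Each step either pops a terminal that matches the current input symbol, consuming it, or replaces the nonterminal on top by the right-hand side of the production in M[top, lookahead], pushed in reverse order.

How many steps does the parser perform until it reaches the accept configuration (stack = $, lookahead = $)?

9

step 1: stack=$ S  input=d f g d $  — expand S → D N
step 2: stack=$ N D  input=d f g d $  — expand D → d
step 3: stack=$ N d  input=d f g d $  — match d
step 4: stack=$ N  input=f g d $  — expand N → f g D J
step 5: stack=$ J D g f  input=f g d $  — match f
step 6: stack=$ J D g  input=g d $  — match g
step 7: stack=$ J D  input=d $  — expand D → d
step 8: stack=$ J d  input=d $  — match d
step 9: stack=$ J  input=$  — expand J → epsilon
Accept reached after 9 steps.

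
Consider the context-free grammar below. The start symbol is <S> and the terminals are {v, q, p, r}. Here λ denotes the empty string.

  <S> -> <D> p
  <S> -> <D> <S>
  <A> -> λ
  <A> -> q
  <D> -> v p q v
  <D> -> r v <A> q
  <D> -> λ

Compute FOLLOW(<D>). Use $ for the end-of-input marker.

FIRST(<A>) = {λ, q}
FIRST(<D>) = {λ, r, v}
FIRST(<S>) = {p, r, v}  (via <D> p, <D> <S>)
FOLLOW(<S>) includes $ since <S> is the start symbol.
FOLLOW(<S>): in <S>-><D> <S>, the suffix after <S> is empty (adds nothing new). Thus FOLLOW(<S>) = {$}.
FOLLOW(<A>): in <D>->r v <A> q, <A> is followed by q with FIRST {q}. Thus FOLLOW(<A>) = {q}.
FOLLOW(<D>): in <S>-><D> p, <D> is followed by p with FIRST {p}; in <S>-><D> <S>, <D> is followed by <S> with FIRST {p, r, v}. Thus FOLLOW(<D>) = {p, r, v}.

{p, r, v}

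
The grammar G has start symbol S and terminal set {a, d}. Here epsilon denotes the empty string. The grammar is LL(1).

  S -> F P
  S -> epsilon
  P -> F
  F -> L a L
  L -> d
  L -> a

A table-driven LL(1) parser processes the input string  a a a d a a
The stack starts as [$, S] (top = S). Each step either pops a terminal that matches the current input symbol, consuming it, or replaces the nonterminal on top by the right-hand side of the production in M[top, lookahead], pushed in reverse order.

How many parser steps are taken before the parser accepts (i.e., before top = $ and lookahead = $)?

14

      Stack      Input          Action
   1  $ S        a a a d a a $  expand S -> F P
   2  $ P F      a a a d a a $  expand F -> L a L
   3  $ P L a L  a a a d a a $  expand L -> a
   4  $ P L a a  a a a d a a $  match a
   5  $ P L a    a a d a a $    match a
   6  $ P L      a d a a $      expand L -> a
   7  $ P a      a d a a $      match a
   8  $ P        d a a $        expand P -> F
   9  $ F        d a a $        expand F -> L a L
  10  $ L a L    d a a $        expand L -> d
  11  $ L a d    d a a $        match d
  12  $ L a      a a $          match a
  13  $ L        a $            expand L -> a
  14  $ a        a $            match a
Accept reached after 14 steps.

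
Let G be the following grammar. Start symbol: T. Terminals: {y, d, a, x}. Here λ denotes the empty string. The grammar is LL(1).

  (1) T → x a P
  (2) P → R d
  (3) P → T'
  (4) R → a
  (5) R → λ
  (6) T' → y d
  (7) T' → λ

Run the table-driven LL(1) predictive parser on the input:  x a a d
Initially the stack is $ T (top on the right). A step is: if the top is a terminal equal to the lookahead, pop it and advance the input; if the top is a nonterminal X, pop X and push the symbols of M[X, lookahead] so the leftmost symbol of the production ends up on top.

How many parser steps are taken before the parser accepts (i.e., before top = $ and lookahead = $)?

7

step 1: stack=$ T  input=x a a d $  — expand T → x a P
step 2: stack=$ P a x  input=x a a d $  — match x
step 3: stack=$ P a  input=a a d $  — match a
step 4: stack=$ P  input=a d $  — expand P → R d
step 5: stack=$ d R  input=a d $  — expand R → a
step 6: stack=$ d a  input=a d $  — match a
step 7: stack=$ d  input=d $  — match d
Accept reached after 7 steps.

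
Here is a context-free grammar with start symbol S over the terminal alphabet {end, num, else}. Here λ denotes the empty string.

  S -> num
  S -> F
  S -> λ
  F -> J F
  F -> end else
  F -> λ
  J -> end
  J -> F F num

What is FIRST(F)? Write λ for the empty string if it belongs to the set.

FIRST(S): from S->num we get {num}; from S->F we get {λ, end, num}; from S->λ we get {λ}. So FIRST(S) = {λ, end, num}.
FIRST(F): from F->J F we get {end, num}; from F->end else we get {end}; from F->λ we get {λ}. So FIRST(F) = {λ, end, num}.
FIRST(J): from J->end we get {end}; from J->F F num we get {end, num}. So FIRST(J) = {end, num}.

{λ, end, num}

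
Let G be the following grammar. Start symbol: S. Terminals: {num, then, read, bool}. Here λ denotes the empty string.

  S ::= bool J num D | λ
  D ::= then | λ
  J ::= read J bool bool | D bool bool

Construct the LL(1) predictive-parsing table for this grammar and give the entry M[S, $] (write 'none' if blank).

FIRST(S): from S::=bool J num D we get {bool}; from S::=λ we get {λ}. So FIRST(S) = {λ, bool}.
FIRST(D): from D::=then we get {then}; from D::=λ we get {λ}. So FIRST(D) = {λ, then}.
FIRST(J): from J::=read J bool bool we get {read}; from J::=D bool bool we get {bool, then}. So FIRST(J) = {bool, read, then}.
FOLLOW(S) includes $ since S is the start symbol.
FOLLOW(S): S appears on no right-hand side. Thus FOLLOW(S) = {$}.
For S ::= bool J num D: FIRST(bool J num D) = {bool}, so it goes in M[S, t] for t ∈ {bool}.
For S ::= λ: FIRST(λ) = {λ}, so it goes in M[S, t] for t ∈ {}; since λ ∈ FIRST, also for every t ∈ FOLLOW(S) = {$}.

S ::= λ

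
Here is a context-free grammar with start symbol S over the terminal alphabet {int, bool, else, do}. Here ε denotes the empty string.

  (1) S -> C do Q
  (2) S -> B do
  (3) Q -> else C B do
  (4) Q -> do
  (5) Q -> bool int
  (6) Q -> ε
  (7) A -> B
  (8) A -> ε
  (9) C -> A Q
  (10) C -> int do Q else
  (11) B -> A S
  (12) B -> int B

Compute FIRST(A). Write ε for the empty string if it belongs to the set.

FIRST(Q) = {ε, bool, do, else}
FIRST(S) = {bool, do, else, int}  (via C do Q, B do)
FIRST(A) = {ε, bool, do, else, int}  (via B)
FIRST(C) = {ε, bool, do, else, int}  (via A Q)
FIRST(B) = {bool, do, else, int}  (via A S)

{ε, bool, do, else, int}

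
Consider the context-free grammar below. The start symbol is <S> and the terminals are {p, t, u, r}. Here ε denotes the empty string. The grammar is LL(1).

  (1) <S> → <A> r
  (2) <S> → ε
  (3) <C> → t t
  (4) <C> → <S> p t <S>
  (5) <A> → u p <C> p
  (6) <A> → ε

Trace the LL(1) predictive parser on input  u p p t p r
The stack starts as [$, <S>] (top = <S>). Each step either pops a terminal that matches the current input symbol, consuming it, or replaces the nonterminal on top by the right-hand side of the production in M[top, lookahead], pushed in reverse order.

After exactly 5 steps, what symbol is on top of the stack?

<S>

step 1: stack=$ <S>  input=u p p t p r $  — expand <S> → <A> r
step 2: stack=$ r <A>  input=u p p t p r $  — expand <A> → u p <C> p
step 3: stack=$ r p <C> p u  input=u p p t p r $  — match u
step 4: stack=$ r p <C> p  input=p p t p r $  — match p
step 5: stack=$ r p <C>  input=p t p r $  — expand <C> → <S> p t <S>
Stack after step 5: $ r p <S> t p <S> (top = <S>).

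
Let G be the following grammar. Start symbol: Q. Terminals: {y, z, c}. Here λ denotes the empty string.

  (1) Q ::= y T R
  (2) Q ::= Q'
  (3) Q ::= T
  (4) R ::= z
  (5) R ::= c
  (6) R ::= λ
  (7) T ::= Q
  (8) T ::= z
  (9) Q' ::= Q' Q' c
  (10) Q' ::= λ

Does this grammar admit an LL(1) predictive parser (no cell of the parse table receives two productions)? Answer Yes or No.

No

FIRST(Q) = {λ, c, y, z}
FIRST(R) = {λ, c, z}
FIRST(T) = {λ, c, y, z}
FIRST(Q') = {λ, c}
FOLLOW(Q) = {$, c, z}
FOLLOW(R) = {$, c, z}
FOLLOW(T) = {$, c, z}
FOLLOW(Q') = {$, c, z}
Cell M[Q, $] receives both Q ::= Q' and Q ::= T — the grammar is not LL(1).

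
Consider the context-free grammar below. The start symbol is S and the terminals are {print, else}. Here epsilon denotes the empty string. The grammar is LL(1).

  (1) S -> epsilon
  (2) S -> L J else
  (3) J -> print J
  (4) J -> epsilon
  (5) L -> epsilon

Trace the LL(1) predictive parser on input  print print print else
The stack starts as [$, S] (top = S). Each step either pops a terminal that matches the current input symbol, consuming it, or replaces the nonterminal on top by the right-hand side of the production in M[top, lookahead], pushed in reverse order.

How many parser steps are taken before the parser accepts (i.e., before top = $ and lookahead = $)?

step 1: stack=$ S  input=print print print else $  — expand S -> L J else
step 2: stack=$ else J L  input=print print print else $  — expand L -> epsilon
step 3: stack=$ else J  input=print print print else $  — expand J -> print J
step 4: stack=$ else J print  input=print print print else $  — match print
step 5: stack=$ else J  input=print print else $  — expand J -> print J
step 6: stack=$ else J print  input=print print else $  — match print
step 7: stack=$ else J  input=print else $  — expand J -> print J
step 8: stack=$ else J print  input=print else $  — match print
step 9: stack=$ else J  input=else $  — expand J -> epsilon
step 10: stack=$ else  input=else $  — match else
Accept reached after 10 steps.

10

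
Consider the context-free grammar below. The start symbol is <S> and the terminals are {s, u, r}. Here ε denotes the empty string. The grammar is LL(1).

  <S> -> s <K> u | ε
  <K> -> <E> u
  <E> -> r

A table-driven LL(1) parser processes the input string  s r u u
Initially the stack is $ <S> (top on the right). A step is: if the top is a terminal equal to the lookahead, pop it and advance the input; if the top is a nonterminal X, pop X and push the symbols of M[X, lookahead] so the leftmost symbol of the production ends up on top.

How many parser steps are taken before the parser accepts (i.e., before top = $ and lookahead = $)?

step 1: stack=$ <S>  input=s r u u $  — expand <S> -> s <K> u
step 2: stack=$ u <K> s  input=s r u u $  — match s
step 3: stack=$ u <K>  input=r u u $  — expand <K> -> <E> u
step 4: stack=$ u u <E>  input=r u u $  — expand <E> -> r
step 5: stack=$ u u r  input=r u u $  — match r
step 6: stack=$ u u  input=u u $  — match u
step 7: stack=$ u  input=u $  — match u
Accept reached after 7 steps.

7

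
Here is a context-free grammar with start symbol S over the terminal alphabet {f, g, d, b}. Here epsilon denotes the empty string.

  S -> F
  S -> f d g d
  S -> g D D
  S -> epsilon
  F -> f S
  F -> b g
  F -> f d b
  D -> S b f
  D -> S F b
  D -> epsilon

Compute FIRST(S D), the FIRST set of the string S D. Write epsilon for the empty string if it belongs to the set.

{epsilon, b, f, g}

FIRST(F): from F->f S we get {f}; from F->b g we get {b}; from F->f d b we get {f}. So FIRST(F) = {b, f}.
FIRST(S): from S->F we get {b, f}; from S->f d g d we get {f}; from S->g D D we get {g}; from S->epsilon we get {epsilon}. So FIRST(S) = {epsilon, b, f, g}.
FIRST(D): from D->S b f we get {b, f, g}; from D->S F b we get {b, f, g}; from D->epsilon we get {epsilon}. So FIRST(D) = {epsilon, b, f, g}.
FIRST(S D): take FIRST of each symbol in turn, carrying on past any symbol whose FIRST contains epsilon; result {epsilon, b, f, g}.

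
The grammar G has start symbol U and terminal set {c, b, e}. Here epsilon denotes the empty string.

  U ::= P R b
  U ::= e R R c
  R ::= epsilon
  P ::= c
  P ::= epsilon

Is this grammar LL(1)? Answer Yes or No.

FIRST(U) = {b, c, e}
FIRST(R) = {epsilon}
FIRST(P) = {epsilon, c}
FOLLOW(U) = {$}
FOLLOW(R) = {b, c}
FOLLOW(P) = {b}
Each cell of M receives at most one production.

Yes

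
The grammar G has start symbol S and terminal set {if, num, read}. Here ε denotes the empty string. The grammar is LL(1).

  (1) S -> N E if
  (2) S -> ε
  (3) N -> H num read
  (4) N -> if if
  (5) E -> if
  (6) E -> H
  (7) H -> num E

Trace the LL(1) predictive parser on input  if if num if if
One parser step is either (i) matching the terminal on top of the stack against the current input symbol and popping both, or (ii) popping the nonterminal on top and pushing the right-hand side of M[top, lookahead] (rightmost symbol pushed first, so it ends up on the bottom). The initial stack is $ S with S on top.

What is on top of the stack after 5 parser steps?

step 1: stack=$ S  input=if if num if if $  — expand S -> N E if
step 2: stack=$ if E N  input=if if num if if $  — expand N -> if if
step 3: stack=$ if E if if  input=if if num if if $  — match if
step 4: stack=$ if E if  input=if num if if $  — match if
step 5: stack=$ if E  input=num if if $  — expand E -> H
Stack after step 5: $ if H (top = H).

H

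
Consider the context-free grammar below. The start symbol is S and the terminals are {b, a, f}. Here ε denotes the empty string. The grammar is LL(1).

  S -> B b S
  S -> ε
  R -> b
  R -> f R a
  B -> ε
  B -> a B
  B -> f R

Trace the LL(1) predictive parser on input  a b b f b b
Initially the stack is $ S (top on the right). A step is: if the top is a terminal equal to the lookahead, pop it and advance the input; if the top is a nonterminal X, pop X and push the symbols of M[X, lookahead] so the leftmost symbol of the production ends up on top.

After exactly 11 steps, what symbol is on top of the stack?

      Stack      Input          Action
   1  $ S        a b b f b b $  expand S -> B b S
   2  $ S b B    a b b f b b $  expand B -> a B
   3  $ S b B a  a b b f b b $  match a
   4  $ S b B    b b f b b $    expand B -> ε
   5  $ S b      b b f b b $    match b
   6  $ S        b f b b $      expand S -> B b S
   7  $ S b B    b f b b $      expand B -> ε
   8  $ S b      b f b b $      match b
   9  $ S        f b b $        expand S -> B b S
  10  $ S b B    f b b $        expand B -> f R
  11  $ S b R f  f b b $        match f
Stack after step 11: $ S b R (top = R).

R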